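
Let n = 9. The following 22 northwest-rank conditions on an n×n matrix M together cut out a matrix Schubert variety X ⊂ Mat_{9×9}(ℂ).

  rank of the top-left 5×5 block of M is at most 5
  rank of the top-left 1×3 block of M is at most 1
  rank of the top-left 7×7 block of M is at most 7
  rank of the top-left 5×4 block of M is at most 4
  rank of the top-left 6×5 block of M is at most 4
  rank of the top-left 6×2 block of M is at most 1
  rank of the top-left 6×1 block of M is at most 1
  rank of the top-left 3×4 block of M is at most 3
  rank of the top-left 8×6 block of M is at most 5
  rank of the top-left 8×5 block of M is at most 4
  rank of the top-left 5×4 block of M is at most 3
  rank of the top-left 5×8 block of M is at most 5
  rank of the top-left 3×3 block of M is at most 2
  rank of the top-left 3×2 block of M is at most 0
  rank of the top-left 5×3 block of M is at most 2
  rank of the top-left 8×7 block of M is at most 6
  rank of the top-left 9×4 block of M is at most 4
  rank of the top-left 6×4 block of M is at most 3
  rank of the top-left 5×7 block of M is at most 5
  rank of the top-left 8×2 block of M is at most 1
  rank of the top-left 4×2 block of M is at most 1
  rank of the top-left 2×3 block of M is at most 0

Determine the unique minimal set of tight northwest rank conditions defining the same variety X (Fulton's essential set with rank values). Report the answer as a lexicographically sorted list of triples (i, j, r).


Recovering R(i,j) via the rank-extension bound from the 22 conditions:

  0  0  0  1  1  1  1  1  1
  0  0  0  1  2  2  2  2  2
  0  0  1  2  3  3  3  3  3
  1  1  2  3  4  4  4  4  4
  1  1  2  3  4  5  5  5  5
  1  1  2  3  4  5  6  6  6
  1  1  2  3  4  5  6  7  7
  1  1  2  3  4  5  6  7  8
  1  2  3  4  5  6  7  8  9

hence w(1..9) = (4, 5, 3, 1, 6, 7, 8, 9, 2).

D(w) has 12 cells with 3 SE-corners; essential set:

[(2, 3, 0), (3, 2, 0), (8, 2, 1)]


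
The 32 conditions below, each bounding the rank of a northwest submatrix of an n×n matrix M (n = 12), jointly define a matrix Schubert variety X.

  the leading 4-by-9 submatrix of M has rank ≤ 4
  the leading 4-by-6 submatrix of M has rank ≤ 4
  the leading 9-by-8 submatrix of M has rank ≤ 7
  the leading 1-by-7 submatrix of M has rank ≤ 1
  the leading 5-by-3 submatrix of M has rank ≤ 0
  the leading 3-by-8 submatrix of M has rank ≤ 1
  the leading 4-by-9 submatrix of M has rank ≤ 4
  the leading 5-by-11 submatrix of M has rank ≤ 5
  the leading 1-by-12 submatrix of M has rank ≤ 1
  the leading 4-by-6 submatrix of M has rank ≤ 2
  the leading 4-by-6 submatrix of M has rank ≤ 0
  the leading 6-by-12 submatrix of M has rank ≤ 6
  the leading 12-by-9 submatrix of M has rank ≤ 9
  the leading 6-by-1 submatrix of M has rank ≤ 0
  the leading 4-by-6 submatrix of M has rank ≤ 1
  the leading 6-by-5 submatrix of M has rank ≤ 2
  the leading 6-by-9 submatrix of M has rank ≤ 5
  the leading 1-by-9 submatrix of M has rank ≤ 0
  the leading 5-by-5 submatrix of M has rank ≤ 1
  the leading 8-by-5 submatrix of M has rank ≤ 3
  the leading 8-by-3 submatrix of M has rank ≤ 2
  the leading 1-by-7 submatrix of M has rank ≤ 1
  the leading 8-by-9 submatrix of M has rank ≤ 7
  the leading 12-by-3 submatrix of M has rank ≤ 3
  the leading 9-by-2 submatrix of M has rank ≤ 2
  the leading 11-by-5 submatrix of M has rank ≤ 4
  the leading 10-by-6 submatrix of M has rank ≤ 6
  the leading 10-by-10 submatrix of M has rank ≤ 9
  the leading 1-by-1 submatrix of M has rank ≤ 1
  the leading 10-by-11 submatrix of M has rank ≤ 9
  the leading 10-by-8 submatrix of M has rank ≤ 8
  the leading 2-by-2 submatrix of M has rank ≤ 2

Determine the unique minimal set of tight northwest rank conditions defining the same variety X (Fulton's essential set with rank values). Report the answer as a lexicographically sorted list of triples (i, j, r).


Propagating the 32 rank bounds to every northwest block:

  R[1]: 0 0 0 0 0 0 0 0 0 1 1 1
  R[2]: 0 0 0 0 0 0 1 1 1 2 2 2
  R[3]: 0 0 0 0 0 0 1 1 2 3 3 3
  R[4]: 0 0 0 0 0 0 1 2 3 4 4 4
  R[5]: 0 0 0 1 1 1 2 3 4 5 5 5
  R[6]: 0 1 1 2 2 2 3 4 5 6 6 6
  R[7]: 1 2 2 3 3 3 4 5 6 7 7 7
  R[8]: 1 2 2 3 3 4 5 6 7 8 8 8
  R[9]: 1 2 3 4 4 5 6 7 8 9 9 9
  R[10]: 1 2 3 4 4 5 6 7 8 9 9 10
  R[11]: 1 2 3 4 4 5 6 7 8 9 10 11
  R[12]: 1 2 3 4 5 6 7 8 9 10 11 12

giving w = (10, 7, 9, 8, 4, 2, 1, 6, 3, 12, 11, 5) via Δ²R.

|D(w)|=37, |Ess(w)|=9:

[(1, 9, 0), (3, 8, 1), (4, 6, 0), (5, 3, 0), (6, 1, 0), (8, 3, 2), (8, 5, 3), (10, 11, 9), (11, 5, 4)]


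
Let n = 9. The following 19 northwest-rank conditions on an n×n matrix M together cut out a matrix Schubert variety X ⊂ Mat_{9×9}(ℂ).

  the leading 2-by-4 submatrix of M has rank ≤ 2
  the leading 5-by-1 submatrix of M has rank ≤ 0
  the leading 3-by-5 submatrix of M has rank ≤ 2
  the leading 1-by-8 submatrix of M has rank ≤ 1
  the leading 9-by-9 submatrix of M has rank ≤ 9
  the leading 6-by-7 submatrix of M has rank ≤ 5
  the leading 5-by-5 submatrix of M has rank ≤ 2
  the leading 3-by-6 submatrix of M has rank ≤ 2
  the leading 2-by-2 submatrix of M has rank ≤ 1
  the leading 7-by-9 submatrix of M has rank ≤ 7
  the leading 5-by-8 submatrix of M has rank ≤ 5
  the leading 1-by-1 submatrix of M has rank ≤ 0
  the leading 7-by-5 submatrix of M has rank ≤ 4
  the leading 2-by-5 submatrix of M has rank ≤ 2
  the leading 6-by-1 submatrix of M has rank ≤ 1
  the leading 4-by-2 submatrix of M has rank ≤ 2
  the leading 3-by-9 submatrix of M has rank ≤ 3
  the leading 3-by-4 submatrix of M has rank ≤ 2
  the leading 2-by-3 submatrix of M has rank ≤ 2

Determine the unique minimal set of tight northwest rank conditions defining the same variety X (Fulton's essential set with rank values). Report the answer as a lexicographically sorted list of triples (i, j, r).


The tightest implied rank at each (i,j), from the 19 conditions:

  i=1: 0 1 1 1 1 1 1 1 1
  i=2: 0 1 2 2 2 2 2 2 2
  i=3: 0 1 2 2 2 2 3 3 3
  i=4: 0 1 2 2 2 3 4 4 4
  i=5: 0 1 2 2 2 3 4 5 5
  i=6: 1 2 3 3 3 4 5 6 6
  i=7: 1 2 3 4 4 5 6 7 7
  i=8: 1 2 3 4 5 6 7 8 8
  i=9: 1 2 3 4 5 6 7 8 9

the unique w with this rank table is (2, 3, 7, 6, 8, 1, 4, 5, 9).

3 SE-corners of the 12-cell Rothe diagram give Ess(w):

[(3, 6, 2), (5, 1, 0), (5, 5, 2)]


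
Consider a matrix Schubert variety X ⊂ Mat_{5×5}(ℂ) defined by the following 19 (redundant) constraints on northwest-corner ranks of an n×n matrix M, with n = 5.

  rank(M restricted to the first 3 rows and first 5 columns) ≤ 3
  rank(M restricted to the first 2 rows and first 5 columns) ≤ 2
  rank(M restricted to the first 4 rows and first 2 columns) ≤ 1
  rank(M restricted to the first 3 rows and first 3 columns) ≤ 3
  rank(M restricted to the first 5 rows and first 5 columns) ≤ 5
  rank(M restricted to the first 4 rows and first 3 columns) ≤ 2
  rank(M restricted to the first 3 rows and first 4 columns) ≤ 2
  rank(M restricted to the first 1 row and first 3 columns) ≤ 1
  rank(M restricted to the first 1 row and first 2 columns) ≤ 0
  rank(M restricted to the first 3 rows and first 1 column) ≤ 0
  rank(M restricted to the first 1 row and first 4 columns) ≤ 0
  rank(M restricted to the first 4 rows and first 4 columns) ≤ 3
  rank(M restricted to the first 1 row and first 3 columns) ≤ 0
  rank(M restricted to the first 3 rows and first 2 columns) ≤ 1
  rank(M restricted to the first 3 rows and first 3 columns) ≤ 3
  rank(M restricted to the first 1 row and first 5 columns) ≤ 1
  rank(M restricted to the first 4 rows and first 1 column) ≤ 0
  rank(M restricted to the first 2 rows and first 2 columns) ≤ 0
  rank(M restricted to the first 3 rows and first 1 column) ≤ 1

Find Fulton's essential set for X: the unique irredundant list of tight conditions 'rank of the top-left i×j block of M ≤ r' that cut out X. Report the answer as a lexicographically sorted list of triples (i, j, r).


Propagating the 19 rank bounds to every northwest block:

  R[1]: 0 0 0 0 1
  R[2]: 0 0 1 1 2
  R[3]: 0 1 2 2 3
  R[4]: 0 1 2 3 4
  R[5]: 1 2 3 4 5

so w = (5, 3, 2, 4, 1).

ℓ(w)=8; the 3 essential cells (i,j,r):

[(1, 4, 0), (2, 2, 0), (4, 1, 0)]


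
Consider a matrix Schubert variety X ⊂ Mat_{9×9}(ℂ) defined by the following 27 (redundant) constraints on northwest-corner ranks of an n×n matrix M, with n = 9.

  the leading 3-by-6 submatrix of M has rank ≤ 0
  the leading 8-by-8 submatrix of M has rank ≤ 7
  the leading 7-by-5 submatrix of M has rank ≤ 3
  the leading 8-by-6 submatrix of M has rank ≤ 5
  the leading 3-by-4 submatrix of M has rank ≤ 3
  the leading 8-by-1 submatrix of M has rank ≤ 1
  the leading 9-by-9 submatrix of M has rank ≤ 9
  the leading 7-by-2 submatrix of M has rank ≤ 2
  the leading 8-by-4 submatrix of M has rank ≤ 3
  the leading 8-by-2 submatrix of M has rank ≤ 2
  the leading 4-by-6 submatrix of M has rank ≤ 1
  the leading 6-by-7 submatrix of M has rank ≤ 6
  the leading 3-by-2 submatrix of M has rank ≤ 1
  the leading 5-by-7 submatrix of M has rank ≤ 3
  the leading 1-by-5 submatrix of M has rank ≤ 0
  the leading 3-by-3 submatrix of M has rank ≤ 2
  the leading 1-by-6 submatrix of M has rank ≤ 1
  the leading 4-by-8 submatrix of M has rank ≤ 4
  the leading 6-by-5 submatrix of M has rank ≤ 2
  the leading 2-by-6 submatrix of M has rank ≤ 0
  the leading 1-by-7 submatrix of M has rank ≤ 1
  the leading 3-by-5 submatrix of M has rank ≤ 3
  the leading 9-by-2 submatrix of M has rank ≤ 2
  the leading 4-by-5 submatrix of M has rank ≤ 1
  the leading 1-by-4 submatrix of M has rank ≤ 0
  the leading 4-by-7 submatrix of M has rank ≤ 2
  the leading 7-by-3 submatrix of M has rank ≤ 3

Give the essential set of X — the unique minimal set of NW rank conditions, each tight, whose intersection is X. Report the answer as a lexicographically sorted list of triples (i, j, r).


Recovering R(i,j) via the rank-extension bound from the 27 conditions:

  row 1: 0  0  0  0  0  0  1  1  1
  row 2: 0  0  0  0  0  0  1  2  2
  row 3: 0  0  0  0  0  0  1  2  3
  row 4: 1  1  1  1  1  1  2  3  4
  row 5: 1  2  2  2  2  2  3  4  5
  row 6: 1  2  2  2  2  3  4  5  6
  row 7: 1  2  3  3  3  4  5  6  7
  row 8: 1  2  3  3  4  5  6  7  8
  row 9: 1  2  3  4  5  6  7  8  9

reading off 1-entries of Δ²R: w = (7, 8, 9, 1, 2, 6, 3, 5, 4).

D(w) has 22 cells with 3 SE-corners; essential set:

[(3, 6, 0), (6, 5, 2), (8, 4, 3)]


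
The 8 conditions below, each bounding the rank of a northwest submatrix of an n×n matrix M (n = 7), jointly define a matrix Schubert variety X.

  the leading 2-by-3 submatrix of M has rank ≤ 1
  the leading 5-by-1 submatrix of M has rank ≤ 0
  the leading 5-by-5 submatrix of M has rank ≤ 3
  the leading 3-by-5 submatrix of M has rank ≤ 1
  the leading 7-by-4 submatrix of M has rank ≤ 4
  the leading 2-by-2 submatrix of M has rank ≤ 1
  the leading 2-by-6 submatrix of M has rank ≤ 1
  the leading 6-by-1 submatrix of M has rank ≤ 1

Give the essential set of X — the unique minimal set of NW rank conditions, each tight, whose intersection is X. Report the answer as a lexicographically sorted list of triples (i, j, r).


Propagating the 8 rank bounds to every northwest block:

  R[1]: 0 1 1 1 1 1 1
  R[2]: 0 1 1 1 1 1 2
  R[3]: 0 1 1 1 1 2 3
  R[4]: 0 1 2 2 2 3 4
  R[5]: 0 1 2 3 3 4 5
  R[6]: 1 2 3 4 4 5 6
  R[7]: 1 2 3 4 5 6 7

giving w = (2, 7, 6, 3, 4, 1, 5) via Δ²R.

D(w) has 12 cells with 3 SE-corners; essential set:

[(2, 6, 1), (3, 5, 1), (5, 1, 0)]


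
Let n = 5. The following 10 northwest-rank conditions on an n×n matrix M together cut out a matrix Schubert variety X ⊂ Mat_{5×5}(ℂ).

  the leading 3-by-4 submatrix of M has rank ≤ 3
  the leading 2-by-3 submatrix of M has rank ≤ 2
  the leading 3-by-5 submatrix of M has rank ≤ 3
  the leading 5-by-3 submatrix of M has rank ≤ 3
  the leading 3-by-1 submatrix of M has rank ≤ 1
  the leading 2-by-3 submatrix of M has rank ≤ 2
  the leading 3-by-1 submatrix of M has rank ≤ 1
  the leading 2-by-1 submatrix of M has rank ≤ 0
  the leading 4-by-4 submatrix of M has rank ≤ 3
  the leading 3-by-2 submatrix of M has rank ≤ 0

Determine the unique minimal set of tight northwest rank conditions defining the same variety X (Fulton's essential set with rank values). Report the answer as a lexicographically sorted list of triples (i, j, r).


Reconstructing r_w from the 10 given conditions:

  R[1]: 0 0 1 1 1
  R[2]: 0 0 1 2 2
  R[3]: 0 0 1 2 3
  R[4]: 1 1 2 3 4
  R[5]: 1 2 3 4 5

so w = (3, 4, 5, 1, 2).

Fulton essential set (1 of the 6 Rothe cells):

[(3, 2, 0)]


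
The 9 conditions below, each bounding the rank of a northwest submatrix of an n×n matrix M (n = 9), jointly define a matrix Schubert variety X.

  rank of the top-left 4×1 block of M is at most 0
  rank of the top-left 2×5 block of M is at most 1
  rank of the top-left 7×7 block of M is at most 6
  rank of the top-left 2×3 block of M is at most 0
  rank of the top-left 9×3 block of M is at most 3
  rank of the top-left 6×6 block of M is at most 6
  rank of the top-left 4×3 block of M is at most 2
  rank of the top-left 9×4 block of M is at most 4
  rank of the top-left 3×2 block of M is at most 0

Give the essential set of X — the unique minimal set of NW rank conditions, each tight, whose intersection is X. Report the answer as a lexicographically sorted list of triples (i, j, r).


Propagating the 9 rank bounds to every northwest block:

  row 1: 0 0 0 1 1 1 1 1 1
  row 2: 0 0 0 1 1 2 2 2 2
  row 3: 0 0 1 2 2 3 3 3 3
  row 4: 0 1 2 3 3 4 4 4 4
  row 5: 1 2 3 4 4 5 5 5 5
  row 6: 1 2 3 4 5 6 6 6 6
  row 7: 1 2 3 4 5 6 6 7 7
  row 8: 1 2 3 4 5 6 7 8 8
  row 9: 1 2 3 4 5 6 7 8 9

so w = (4, 6, 3, 2, 1, 5, 8, 7, 9).

5 SE-corners of the 11-cell Rothe diagram give Ess(w):

[(2, 3, 0), (2, 5, 1), (3, 2, 0), (4, 1, 0), (7, 7, 6)]


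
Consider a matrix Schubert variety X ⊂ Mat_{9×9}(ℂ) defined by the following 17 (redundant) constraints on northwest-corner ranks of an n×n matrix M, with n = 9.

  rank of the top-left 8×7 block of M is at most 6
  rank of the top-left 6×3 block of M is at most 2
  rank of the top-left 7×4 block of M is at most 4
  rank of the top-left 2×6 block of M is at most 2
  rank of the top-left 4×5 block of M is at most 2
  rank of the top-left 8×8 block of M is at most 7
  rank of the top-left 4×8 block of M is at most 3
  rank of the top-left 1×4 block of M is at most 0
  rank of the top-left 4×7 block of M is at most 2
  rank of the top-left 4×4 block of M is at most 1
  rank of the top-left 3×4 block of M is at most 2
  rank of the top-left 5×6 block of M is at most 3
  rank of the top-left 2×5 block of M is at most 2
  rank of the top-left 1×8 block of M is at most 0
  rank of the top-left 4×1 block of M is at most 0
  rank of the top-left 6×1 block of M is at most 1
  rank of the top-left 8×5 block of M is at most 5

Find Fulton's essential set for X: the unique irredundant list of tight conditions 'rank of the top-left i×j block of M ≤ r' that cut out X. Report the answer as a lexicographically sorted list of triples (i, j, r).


Computing R[i][j] = min implied NW-rank bound (n=9, 17 conditions):

  row 1: 0, 0, 0, 0, 0, 0, 0, 0, 1
  row 2: 0, 1, 1, 1, 1, 1, 1, 1, 2
  row 3: 0, 1, 1, 1, 2, 2, 2, 2, 3
  row 4: 0, 1, 1, 1, 2, 2, 2, 3, 4
  row 5: 1, 2, 2, 2, 3, 3, 3, 4, 5
  row 6: 1, 2, 2, 3, 4, 4, 4, 5, 6
  row 7: 1, 2, 3, 4, 5, 5, 5, 6, 7
  row 8: 1, 2, 3, 4, 5, 6, 6, 7, 8
  row 9: 1, 2, 3, 4, 5, 6, 7, 8, 9

second differences of R give the permutation w = (9, 2, 5, 8, 1, 4, 3, 6, 7).

Fulton essential set (5 of the 18 Rothe cells):

[(1, 8, 0), (4, 1, 0), (4, 4, 1), (4, 7, 2), (6, 3, 2)]


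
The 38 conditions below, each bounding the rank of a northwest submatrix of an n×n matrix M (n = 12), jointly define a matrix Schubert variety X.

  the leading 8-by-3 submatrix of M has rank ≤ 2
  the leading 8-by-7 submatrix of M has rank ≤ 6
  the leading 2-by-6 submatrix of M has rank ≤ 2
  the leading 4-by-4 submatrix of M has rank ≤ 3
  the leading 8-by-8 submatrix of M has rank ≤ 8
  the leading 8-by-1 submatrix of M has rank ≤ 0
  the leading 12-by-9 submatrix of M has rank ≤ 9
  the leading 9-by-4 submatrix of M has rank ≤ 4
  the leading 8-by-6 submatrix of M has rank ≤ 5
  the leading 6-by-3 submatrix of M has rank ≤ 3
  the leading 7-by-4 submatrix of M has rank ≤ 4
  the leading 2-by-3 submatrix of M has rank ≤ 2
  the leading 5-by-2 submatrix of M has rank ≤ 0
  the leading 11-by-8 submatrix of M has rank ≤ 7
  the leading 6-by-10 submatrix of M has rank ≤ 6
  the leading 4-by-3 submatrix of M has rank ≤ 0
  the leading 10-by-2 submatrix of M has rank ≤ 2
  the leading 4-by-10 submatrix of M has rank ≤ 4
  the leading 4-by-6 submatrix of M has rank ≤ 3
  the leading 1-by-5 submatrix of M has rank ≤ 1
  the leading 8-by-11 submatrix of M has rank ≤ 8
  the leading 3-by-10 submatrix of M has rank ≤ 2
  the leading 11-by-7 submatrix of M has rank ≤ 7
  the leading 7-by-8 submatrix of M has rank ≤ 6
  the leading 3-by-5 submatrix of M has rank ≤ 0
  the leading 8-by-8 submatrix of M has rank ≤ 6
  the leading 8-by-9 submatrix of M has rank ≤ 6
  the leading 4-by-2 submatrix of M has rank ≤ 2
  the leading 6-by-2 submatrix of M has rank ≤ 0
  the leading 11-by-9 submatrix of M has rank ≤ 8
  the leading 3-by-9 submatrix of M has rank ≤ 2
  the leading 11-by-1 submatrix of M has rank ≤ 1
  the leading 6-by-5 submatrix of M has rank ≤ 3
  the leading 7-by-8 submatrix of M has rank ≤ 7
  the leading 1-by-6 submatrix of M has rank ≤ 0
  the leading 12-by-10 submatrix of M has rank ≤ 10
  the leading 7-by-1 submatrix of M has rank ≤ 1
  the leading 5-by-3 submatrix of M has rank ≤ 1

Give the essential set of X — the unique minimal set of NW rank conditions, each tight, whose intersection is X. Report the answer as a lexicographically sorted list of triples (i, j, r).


Computing R[i][j] = min implied NW-rank bound (n=12, 38 conditions):

  0 | 0 | 0 | 0 | 0 | 0 | 1 | 1 | 1 | 1 | 1 | 1
  0 | 0 | 0 | 0 | 0 | 1 | 2 | 2 | 2 | 2 | 2 | 2
  0 | 0 | 0 | 0 | 0 | 1 | 2 | 2 | 2 | 2 | 3 | 3
  0 | 0 | 0 | 1 | 1 | 2 | 3 | 3 | 3 | 3 | 4 | 4
  0 | 0 | 1 | 2 | 2 | 3 | 4 | 4 | 4 | 4 | 5 | 5
  0 | 0 | 1 | 2 | 3 | 4 | 5 | 5 | 5 | 5 | 6 | 6
  0 | 1 | 2 | 3 | 4 | 5 | 6 | 6 | 6 | 6 | 7 | 7
  0 | 1 | 2 | 3 | 4 | 5 | 6 | 6 | 6 | 7 | 8 | 8
  1 | 2 | 3 | 4 | 5 | 6 | 7 | 7 | 7 | 8 | 9 | 9
  1 | 2 | 3 | 4 | 5 | 6 | 7 | 7 | 8 | 9 | 10 | 10
  1 | 2 | 3 | 4 | 5 | 6 | 7 | 7 | 8 | 9 | 10 | 11
  1 | 2 | 3 | 4 | 5 | 6 | 7 | 8 | 9 | 10 | 11 | 12

giving w = (7, 6, 11, 4, 3, 5, 2, 10, 1, 9, 12, 8) via Δ²R.

Rothe diagram D(w) (32 cells), 8 SE-corners (essential conditions):

[(1, 6, 0), (3, 5, 0), (3, 10, 2), (4, 3, 0), (6, 2, 0), (8, 1, 0), (8, 9, 6), (11, 8, 7)]


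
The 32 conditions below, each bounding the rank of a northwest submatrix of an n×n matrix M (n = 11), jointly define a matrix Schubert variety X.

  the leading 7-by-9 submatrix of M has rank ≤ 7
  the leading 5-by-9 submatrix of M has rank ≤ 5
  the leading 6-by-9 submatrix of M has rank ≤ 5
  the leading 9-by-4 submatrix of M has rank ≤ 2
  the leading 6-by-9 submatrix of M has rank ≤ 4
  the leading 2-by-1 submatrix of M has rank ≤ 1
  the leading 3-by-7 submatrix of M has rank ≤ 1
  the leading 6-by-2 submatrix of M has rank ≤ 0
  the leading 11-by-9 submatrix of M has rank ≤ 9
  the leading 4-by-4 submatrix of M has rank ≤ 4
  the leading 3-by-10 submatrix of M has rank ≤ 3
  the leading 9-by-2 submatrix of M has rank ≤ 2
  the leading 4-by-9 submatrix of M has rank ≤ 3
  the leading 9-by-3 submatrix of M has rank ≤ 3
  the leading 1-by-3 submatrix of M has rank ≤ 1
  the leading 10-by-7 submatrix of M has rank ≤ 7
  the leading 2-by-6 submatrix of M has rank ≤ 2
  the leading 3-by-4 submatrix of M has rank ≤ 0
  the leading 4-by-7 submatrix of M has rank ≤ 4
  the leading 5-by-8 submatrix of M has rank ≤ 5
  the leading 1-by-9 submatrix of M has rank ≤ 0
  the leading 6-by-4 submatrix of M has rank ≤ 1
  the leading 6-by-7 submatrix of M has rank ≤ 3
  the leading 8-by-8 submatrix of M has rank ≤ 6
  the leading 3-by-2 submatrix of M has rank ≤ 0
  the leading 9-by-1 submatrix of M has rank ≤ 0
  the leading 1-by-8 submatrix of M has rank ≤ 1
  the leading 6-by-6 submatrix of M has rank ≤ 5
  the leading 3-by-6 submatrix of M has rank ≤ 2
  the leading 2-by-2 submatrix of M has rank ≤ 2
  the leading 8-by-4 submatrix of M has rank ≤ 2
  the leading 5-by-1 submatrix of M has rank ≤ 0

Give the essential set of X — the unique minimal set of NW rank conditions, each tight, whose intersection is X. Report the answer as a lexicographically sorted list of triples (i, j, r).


The tightest implied rank at each (i,j), from the 32 conditions:

  0, 0, 0, 0, 0, 0, 0, 0, 0, 1, 1
  0, 0, 0, 0, 1, 1, 1, 1, 1, 2, 2
  0, 0, 0, 0, 1, 1, 1, 2, 2, 3, 3
  0, 0, 1, 1, 2, 2, 2, 3, 3, 4, 4
  0, 0, 1, 1, 2, 3, 3, 4, 4, 5, 5
  0, 0, 1, 1, 2, 3, 3, 4, 4, 5, 6
  0, 1, 2, 2, 3, 4, 4, 5, 5, 6, 7
  0, 1, 2, 2, 3, 4, 5, 6, 6, 7, 8
  0, 1, 2, 2, 3, 4, 5, 6, 7, 8, 9
  1, 2, 3, 3, 4, 5, 6, 7, 8, 9, 10
  1, 2, 3, 4, 5, 6, 7, 8, 9, 10, 11

the unique w with this rank table is (10, 5, 8, 3, 6, 11, 2, 7, 9, 1, 4).

Rothe diagram D(w) (34 cells), 9 SE-corners (essential conditions):

[(1, 9, 0), (3, 4, 0), (3, 7, 1), (6, 2, 0), (6, 4, 1), (6, 7, 3), (6, 9, 4), (9, 1, 0), (9, 4, 2)]


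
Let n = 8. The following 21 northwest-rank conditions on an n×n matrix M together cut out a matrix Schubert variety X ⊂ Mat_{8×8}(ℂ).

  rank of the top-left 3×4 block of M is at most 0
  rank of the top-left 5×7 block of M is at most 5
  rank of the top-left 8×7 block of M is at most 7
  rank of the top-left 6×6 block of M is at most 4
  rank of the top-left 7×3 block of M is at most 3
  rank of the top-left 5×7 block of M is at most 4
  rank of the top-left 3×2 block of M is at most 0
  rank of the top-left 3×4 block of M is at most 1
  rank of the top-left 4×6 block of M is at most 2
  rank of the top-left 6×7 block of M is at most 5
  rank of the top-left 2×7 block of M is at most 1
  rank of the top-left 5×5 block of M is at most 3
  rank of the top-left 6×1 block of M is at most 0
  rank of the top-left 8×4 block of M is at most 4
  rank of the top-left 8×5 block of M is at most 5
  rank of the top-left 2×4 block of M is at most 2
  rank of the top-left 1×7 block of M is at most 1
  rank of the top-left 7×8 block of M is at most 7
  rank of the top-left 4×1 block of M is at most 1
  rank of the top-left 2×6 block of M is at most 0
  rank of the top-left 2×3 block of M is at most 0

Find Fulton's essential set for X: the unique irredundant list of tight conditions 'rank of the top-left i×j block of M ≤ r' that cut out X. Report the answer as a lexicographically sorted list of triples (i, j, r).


The tightest implied rank at each (i,j), from the 21 conditions:

  row 1: 0, 0, 0, 0, 0, 0, 1, 1
  row 2: 0, 0, 0, 0, 0, 0, 1, 2
  row 3: 0, 0, 0, 0, 1, 1, 2, 3
  row 4: 0, 1, 1, 1, 2, 2, 3, 4
  row 5: 0, 1, 2, 2, 3, 3, 4, 5
  row 6: 0, 1, 2, 3, 4, 4, 5, 6
  row 7: 1, 2, 3, 4, 5, 5, 6, 7
  row 8: 1, 2, 3, 4, 5, 6, 7, 8

second differences of R give the permutation w = (7, 8, 5, 2, 3, 4, 1, 6).

Fulton essential set (3 of the 19 Rothe cells):

[(2, 6, 0), (3, 4, 0), (6, 1, 0)]


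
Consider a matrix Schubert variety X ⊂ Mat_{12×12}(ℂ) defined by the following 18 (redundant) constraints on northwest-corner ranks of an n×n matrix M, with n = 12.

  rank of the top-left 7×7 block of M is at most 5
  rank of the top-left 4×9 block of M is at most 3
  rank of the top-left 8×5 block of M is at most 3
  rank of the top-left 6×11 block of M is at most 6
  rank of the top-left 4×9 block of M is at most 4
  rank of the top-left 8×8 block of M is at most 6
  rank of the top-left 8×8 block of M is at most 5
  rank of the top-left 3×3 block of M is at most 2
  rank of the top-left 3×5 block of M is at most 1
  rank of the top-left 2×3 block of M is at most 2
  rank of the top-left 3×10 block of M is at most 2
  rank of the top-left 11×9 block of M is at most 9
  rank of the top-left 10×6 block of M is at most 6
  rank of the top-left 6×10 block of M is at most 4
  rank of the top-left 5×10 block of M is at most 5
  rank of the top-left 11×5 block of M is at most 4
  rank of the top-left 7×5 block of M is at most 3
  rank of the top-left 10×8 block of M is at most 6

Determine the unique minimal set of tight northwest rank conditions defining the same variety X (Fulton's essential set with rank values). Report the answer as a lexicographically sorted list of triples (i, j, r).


Propagating the 18 rank bounds to every northwest block:

  row 1: 1, 1, 1, 1, 1, 1, 1, 1, 1, 1, 1, 1
  row 2: 1, 1, 1, 1, 1, 2, 2, 2, 2, 2, 2, 2
  row 3: 1, 1, 1, 1, 1, 2, 2, 2, 2, 2, 3, 3
  row 4: 1, 2, 2, 2, 2, 3, 3, 3, 3, 3, 4, 4
  row 5: 1, 2, 3, 3, 3, 4, 4, 4, 4, 4, 5, 5
  row 6: 1, 2, 3, 3, 3, 4, 4, 4, 4, 4, 5, 6
  row 7: 1, 2, 3, 3, 3, 4, 5, 5, 5, 5, 6, 7
  row 8: 1, 2, 3, 3, 3, 4, 5, 5, 6, 6, 7, 8
  row 9: 1, 2, 3, 4, 4, 5, 6, 6, 7, 7, 8, 9
  row 10: 1, 2, 3, 4, 4, 5, 6, 6, 7, 8, 9, 10
  row 11: 1, 2, 3, 4, 4, 5, 6, 7, 8, 9, 10, 11
  row 12: 1, 2, 3, 4, 5, 6, 7, 8, 9, 10, 11, 12

hence w(1..12) = (1, 6, 11, 2, 3, 12, 7, 9, 4, 10, 8, 5).

Fulton essential set (7 of the 26 Rothe cells):

[(3, 5, 1), (3, 10, 2), (6, 10, 4), (8, 5, 3), (8, 8, 5), (10, 8, 6), (11, 5, 4)]


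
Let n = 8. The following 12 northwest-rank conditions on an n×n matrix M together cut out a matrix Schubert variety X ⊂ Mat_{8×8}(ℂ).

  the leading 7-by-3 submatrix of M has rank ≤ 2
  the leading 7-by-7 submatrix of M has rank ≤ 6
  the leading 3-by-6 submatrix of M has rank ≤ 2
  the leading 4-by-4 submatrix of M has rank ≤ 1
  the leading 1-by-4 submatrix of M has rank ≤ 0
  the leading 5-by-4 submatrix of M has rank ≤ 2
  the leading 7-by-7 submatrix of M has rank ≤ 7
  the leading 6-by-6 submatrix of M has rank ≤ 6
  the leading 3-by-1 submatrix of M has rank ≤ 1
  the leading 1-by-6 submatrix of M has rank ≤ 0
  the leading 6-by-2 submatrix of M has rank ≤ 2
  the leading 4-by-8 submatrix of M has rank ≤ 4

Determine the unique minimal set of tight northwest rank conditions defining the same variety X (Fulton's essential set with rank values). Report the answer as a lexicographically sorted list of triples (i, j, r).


Recovering R(i,j) via the rank-extension bound from the 12 conditions:

  R[1]: 0  0  0  0  0  0  1  1
  R[2]: 1  1  1  1  1  1  2  2
  R[3]: 1  1  1  1  2  2  3  3
  R[4]: 1  1  1  1  2  3  4  4
  R[5]: 1  2  2  2  3  4  5  5
  R[6]: 1  2  2  3  4  5  6  6
  R[7]: 1  2  2  3  4  5  6  7
  R[8]: 1  2  3  4  5  6  7  8

second differences of R give the permutation w = (7, 1, 5, 6, 2, 4, 8, 3).

Rothe diagram D(w) (14 cells), 3 SE-corners (essential conditions):

[(1, 6, 0), (4, 4, 1), (7, 3, 2)]


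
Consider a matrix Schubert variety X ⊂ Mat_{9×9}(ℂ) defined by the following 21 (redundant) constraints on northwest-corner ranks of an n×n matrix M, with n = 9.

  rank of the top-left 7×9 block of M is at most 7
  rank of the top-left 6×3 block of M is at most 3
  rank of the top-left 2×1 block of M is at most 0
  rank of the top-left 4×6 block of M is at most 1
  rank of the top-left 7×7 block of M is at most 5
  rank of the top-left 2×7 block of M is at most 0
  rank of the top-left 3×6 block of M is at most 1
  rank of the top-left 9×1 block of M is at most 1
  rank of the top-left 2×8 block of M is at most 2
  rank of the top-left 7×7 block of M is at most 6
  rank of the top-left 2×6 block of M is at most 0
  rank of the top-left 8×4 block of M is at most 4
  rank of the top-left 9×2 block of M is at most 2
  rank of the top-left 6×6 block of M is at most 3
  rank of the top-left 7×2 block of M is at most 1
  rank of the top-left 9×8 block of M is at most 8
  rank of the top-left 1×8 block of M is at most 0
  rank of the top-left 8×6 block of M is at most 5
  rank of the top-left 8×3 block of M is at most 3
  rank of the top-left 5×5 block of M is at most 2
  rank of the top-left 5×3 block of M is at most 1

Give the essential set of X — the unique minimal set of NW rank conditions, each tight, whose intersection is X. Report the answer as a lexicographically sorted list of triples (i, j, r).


Recovering R(i,j) via the rank-extension bound from the 21 conditions:

  row 1: 0  0  0  0  0  0  0  0  1
  row 2: 0  0  0  0  0  0  0  1  2
  row 3: 1  1  1  1  1  1  1  2  3
  row 4: 1  1  1  1  1  1  2  3  4
  row 5: 1  1  1  2  2  2  3  4  5
  row 6: 1  1  2  3  3  3  4  5  6
  row 7: 1  1  2  3  4  4  5  6  7
  row 8: 1  2  3  4  5  5  6  7  8
  row 9: 1  2  3  4  5  6  7  8  9

reading off 1-entries of Δ²R: w = (9, 8, 1, 7, 4, 3, 5, 2, 6).

D(w) has 24 cells with 5 SE-corners; essential set:

[(1, 8, 0), (2, 7, 0), (4, 6, 1), (5, 3, 1), (7, 2, 1)]


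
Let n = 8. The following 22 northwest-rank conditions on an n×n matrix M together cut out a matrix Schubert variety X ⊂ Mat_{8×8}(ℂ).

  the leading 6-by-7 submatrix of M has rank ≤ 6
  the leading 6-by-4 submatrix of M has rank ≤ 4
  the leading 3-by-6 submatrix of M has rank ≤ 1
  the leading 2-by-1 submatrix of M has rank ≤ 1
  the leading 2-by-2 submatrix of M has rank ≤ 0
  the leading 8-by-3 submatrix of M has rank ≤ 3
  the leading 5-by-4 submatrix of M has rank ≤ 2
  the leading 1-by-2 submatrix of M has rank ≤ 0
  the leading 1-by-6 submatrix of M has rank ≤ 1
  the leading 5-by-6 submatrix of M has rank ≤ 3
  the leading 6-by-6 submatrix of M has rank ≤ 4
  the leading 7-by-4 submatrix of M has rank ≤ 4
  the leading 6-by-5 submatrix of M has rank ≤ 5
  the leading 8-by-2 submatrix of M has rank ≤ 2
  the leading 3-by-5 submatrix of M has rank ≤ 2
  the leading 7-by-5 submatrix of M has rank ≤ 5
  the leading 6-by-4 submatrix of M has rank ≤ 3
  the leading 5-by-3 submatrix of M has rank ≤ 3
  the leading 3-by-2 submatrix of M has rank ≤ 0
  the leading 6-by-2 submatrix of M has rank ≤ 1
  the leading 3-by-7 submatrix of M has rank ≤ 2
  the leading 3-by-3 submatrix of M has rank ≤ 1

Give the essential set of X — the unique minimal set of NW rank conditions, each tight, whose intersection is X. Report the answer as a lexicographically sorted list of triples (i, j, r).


The tightest implied rank at each (i,j), from the 22 conditions:

  row 1: 0 | 0 | 1 | 1 | 1 | 1 | 1 | 1
  row 2: 0 | 0 | 1 | 1 | 1 | 1 | 2 | 2
  row 3: 0 | 0 | 1 | 1 | 1 | 1 | 2 | 3
  row 4: 1 | 1 | 2 | 2 | 2 | 2 | 3 | 4
  row 5: 1 | 1 | 2 | 2 | 3 | 3 | 4 | 5
  row 6: 1 | 1 | 2 | 3 | 4 | 4 | 5 | 6
  row 7: 1 | 2 | 3 | 4 | 5 | 5 | 6 | 7
  row 8: 1 | 2 | 3 | 4 | 5 | 6 | 7 | 8

so w = (3, 7, 8, 1, 5, 4, 2, 6).

Fulton essential set (4 of the 15 Rothe cells):

[(3, 2, 0), (3, 6, 1), (5, 4, 2), (6, 2, 1)]


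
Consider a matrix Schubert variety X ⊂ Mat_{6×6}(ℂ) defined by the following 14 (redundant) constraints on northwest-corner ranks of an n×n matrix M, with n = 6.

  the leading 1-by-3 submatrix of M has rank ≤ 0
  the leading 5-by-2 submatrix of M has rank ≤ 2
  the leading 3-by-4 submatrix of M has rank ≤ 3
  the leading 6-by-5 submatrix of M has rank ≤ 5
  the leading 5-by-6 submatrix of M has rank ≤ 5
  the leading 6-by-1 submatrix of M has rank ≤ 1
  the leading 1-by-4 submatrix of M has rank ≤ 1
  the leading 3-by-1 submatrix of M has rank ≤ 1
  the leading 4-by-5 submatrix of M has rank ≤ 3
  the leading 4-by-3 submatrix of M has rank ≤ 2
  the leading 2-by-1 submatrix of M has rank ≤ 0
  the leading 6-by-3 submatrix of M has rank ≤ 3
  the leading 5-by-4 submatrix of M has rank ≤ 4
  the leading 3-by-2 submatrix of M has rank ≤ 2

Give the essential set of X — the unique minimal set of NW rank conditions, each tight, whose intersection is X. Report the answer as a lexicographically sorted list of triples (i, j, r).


Propagating the 14 rank bounds to every northwest block:

  R[1]: 0  0  0  1  1  1
  R[2]: 0  1  1  2  2  2
  R[3]: 1  2  2  3  3  3
  R[4]: 1  2  2  3  3  4
  R[5]: 1  2  3  4  4  5
  R[6]: 1  2  3  4  5  6

so w = (4, 2, 1, 6, 3, 5).

|D(w)|=6, |Ess(w)|=4:

[(1, 3, 0), (2, 1, 0), (4, 3, 2), (4, 5, 3)]


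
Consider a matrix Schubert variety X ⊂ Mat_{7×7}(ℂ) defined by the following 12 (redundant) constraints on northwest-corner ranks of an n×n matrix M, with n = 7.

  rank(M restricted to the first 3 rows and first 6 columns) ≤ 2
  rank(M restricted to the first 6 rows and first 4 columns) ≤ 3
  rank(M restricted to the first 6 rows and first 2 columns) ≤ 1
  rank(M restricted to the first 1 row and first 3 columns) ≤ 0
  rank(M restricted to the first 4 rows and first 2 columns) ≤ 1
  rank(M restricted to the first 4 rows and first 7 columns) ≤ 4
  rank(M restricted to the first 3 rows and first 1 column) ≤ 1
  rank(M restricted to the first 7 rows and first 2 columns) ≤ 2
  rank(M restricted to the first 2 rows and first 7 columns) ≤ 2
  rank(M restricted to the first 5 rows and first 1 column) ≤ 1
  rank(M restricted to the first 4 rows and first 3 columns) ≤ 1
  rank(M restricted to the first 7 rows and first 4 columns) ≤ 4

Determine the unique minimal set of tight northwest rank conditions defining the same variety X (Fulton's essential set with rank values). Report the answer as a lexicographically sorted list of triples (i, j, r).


Reconstructing r_w from the 12 given conditions:

  0 0 0 1 1 1 1
  1 1 1 2 2 2 2
  1 1 1 2 2 2 3
  1 1 1 2 3 3 4
  1 1 2 3 4 4 5
  1 1 2 3 4 5 6
  1 2 3 4 5 6 7

second differences of R give the permutation w = (4, 1, 7, 5, 3, 6, 2).

ℓ(w)=11; the 4 essential cells (i,j,r):

[(1, 3, 0), (3, 6, 2), (4, 3, 1), (6, 2, 1)]


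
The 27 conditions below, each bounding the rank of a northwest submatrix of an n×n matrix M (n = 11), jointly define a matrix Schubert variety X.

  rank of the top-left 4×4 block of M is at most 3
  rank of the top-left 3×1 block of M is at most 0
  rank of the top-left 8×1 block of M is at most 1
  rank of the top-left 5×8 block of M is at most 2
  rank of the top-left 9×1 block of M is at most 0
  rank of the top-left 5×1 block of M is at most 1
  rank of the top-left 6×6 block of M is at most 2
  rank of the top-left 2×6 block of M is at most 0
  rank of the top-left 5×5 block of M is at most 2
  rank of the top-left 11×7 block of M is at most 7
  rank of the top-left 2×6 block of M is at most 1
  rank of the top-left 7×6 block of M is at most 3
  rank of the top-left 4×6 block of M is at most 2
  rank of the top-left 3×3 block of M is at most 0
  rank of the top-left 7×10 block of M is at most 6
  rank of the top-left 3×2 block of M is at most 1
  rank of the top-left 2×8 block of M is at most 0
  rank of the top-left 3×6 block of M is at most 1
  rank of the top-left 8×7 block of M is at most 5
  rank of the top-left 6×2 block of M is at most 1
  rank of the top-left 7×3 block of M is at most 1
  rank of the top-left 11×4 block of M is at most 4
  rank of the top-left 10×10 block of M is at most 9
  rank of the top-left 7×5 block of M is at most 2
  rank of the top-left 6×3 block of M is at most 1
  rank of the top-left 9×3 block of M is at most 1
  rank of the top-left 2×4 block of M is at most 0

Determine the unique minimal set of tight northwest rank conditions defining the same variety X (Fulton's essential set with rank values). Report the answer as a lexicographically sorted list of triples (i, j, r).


The tightest implied rank at each (i,j), from the 27 conditions:

  0  0  0  0  0  0  0  0  1  1  1
  0  0  0  0  0  0  0  0  1  2  2
  0  0  0  1  1  1  1  1  2  3  3
  0  1  1  2  2  2  2  2  3  4  4
  0  1  1  2  2  2  2  2  3  4  5
  0  1  1  2  2  2  3  3  4  5  6
  0  1  1  2  2  3  4  4  5  6  7
  0  1  1  2  3  4  5  5  6  7  8
  0  1  1  2  3  4  5  6  7  8  9
  1  2  2  3  4  5  6  7  8  9  10
  1  2  3  4  5  6  7  8  9  10  11

hence w(1..11) = (9, 10, 4, 2, 11, 7, 6, 5, 8, 1, 3).

|D(w)|=37, |Ess(w)|=7:

[(2, 8, 0), (3, 3, 0), (5, 8, 2), (6, 6, 2), (7, 5, 2), (9, 1, 0), (9, 3, 1)]


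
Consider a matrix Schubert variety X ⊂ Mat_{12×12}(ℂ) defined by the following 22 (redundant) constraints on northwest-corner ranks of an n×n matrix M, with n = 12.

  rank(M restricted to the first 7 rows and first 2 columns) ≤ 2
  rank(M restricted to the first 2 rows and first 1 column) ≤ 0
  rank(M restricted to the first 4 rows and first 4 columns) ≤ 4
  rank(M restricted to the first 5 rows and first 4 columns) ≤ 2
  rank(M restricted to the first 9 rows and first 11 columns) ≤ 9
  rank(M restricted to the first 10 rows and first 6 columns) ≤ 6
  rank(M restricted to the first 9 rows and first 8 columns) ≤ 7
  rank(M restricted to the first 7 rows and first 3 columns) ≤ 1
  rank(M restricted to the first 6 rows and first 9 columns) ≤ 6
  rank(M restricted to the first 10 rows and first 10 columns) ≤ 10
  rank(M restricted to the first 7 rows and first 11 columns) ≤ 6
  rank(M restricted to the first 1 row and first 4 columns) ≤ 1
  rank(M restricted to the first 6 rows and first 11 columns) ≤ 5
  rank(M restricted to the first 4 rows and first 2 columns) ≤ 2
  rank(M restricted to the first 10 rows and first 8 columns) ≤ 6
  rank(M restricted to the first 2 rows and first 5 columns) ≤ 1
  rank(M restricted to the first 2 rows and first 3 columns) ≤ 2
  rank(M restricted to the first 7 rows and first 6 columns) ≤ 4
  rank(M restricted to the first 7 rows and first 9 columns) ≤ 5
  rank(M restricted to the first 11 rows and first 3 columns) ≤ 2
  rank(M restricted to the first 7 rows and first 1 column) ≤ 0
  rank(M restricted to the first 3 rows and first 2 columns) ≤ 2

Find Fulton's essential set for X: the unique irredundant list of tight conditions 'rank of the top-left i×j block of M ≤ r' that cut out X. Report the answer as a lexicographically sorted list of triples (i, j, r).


Rank table r_w(12×12) implied by the 22 constraints:

  i=1: 0 | 1 | 1 | 1 | 1 | 1 | 1 | 1 | 1 | 1 | 1 | 1
  i=2: 0 | 1 | 1 | 1 | 1 | 2 | 2 | 2 | 2 | 2 | 2 | 2
  i=3: 0 | 1 | 1 | 2 | 2 | 3 | 3 | 3 | 3 | 3 | 3 | 3
  i=4: 0 | 1 | 1 | 2 | 3 | 4 | 4 | 4 | 4 | 4 | 4 | 4
  i=5: 0 | 1 | 1 | 2 | 3 | 4 | 5 | 5 | 5 | 5 | 5 | 5
  i=6: 0 | 1 | 1 | 2 | 3 | 4 | 5 | 5 | 5 | 5 | 5 | 6
  i=7: 0 | 1 | 1 | 2 | 3 | 4 | 5 | 5 | 5 | 6 | 6 | 7
  i=8: 1 | 2 | 2 | 3 | 4 | 5 | 6 | 6 | 6 | 7 | 7 | 8
  i=9: 1 | 2 | 2 | 3 | 4 | 5 | 6 | 6 | 7 | 8 | 8 | 9
  i=10: 1 | 2 | 2 | 3 | 4 | 5 | 6 | 6 | 7 | 8 | 9 | 10
  i=11: 1 | 2 | 2 | 3 | 4 | 5 | 6 | 7 | 8 | 9 | 10 | 11
  i=12: 1 | 2 | 3 | 4 | 5 | 6 | 7 | 8 | 9 | 10 | 11 | 12

reading off 1-entries of Δ²R: w = (2, 6, 4, 5, 7, 12, 10, 1, 9, 11, 8, 3).

|D(w)|=26, |Ess(w)|=7:

[(2, 5, 1), (6, 11, 5), (7, 1, 0), (7, 3, 1), (7, 9, 5), (10, 8, 6), (11, 3, 2)]


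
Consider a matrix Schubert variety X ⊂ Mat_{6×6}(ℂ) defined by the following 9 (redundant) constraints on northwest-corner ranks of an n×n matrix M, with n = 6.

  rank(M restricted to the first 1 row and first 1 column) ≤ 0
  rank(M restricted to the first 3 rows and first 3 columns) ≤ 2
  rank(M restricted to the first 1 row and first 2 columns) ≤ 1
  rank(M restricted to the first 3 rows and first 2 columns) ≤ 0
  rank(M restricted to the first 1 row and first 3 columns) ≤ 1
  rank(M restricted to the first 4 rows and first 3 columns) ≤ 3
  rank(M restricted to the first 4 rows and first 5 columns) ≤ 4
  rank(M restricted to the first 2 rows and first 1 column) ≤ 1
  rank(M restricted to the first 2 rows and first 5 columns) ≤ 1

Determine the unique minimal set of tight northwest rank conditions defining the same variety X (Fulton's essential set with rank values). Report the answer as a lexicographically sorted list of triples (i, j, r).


Propagating the 9 rank bounds to every northwest block:

  row 1: 0, 0, 1, 1, 1, 1
  row 2: 0, 0, 1, 1, 1, 2
  row 3: 0, 0, 1, 2, 2, 3
  row 4: 1, 1, 2, 3, 3, 4
  row 5: 1, 2, 3, 4, 4, 5
  row 6: 1, 2, 3, 4, 5, 6

the unique w with this rank table is (3, 6, 4, 1, 2, 5).

2 SE-corners of the 8-cell Rothe diagram give Ess(w):

[(2, 5, 1), (3, 2, 0)]


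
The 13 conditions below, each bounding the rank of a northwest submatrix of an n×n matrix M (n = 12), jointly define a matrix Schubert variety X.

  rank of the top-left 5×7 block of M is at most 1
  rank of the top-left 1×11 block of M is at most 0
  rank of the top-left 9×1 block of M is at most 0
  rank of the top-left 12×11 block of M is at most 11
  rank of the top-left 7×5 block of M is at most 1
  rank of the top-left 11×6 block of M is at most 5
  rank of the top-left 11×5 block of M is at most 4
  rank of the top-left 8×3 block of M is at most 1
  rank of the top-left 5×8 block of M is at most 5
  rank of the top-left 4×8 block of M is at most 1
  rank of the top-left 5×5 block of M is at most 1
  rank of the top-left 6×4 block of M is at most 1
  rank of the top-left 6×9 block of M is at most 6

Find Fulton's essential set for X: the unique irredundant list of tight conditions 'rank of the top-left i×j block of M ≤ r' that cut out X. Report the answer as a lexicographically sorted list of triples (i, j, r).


Computing R[i][j] = min implied NW-rank bound (n=12, 13 conditions):

  0, 0, 0, 0, 0, 0, 0, 0, 0, 0, 0, 1
  0, 1, 1, 1, 1, 1, 1, 1, 1, 1, 1, 2
  0, 1, 1, 1, 1, 1, 1, 1, 2, 2, 2, 3
  0, 1, 1, 1, 1, 1, 1, 1, 2, 3, 3, 4
  0, 1, 1, 1, 1, 1, 1, 2, 3, 4, 4, 5
  0, 1, 1, 1, 1, 2, 2, 3, 4, 5, 5, 6
  0, 1, 1, 1, 1, 2, 3, 4, 5, 6, 6, 7
  0, 1, 1, 2, 2, 3, 4, 5, 6, 7, 7, 8
  0, 1, 2, 3, 3, 4, 5, 6, 7, 8, 8, 9
  1, 2, 3, 4, 4, 5, 6, 7, 8, 9, 9, 10
  1, 2, 3, 4, 4, 5, 6, 7, 8, 9, 10, 11
  1, 2, 3, 4, 5, 6, 7, 8, 9, 10, 11, 12

second differences of R give the permutation w = (12, 2, 9, 10, 8, 6, 7, 4, 3, 1, 11, 5).

D(w) has 44 cells with 7 SE-corners; essential set:

[(1, 11, 0), (4, 8, 1), (5, 7, 1), (7, 5, 1), (8, 3, 1), (9, 1, 0), (11, 5, 4)]
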